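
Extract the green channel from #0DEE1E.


Color: #0DEE1E
R = 0D = 13
G = EE = 238
B = 1E = 30
Green = 238


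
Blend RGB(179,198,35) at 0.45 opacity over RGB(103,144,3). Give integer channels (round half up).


C = α×F + (1-α)×B, with 1-α = 0.55
R: 0.45×179 + 0.55×103 = 80.55 + 56.65 = 137.20 → 137
G: 0.45×198 + 0.55×144 = 89.10 + 79.20 = 168.30 → 168
B: 0.45×35 + 0.55×3 = 15.75 + 1.65 = 17.40 → 17
= RGB(137, 168, 17)


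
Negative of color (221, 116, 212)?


Invert: (255-R, 255-G, 255-B)
R: 255-221 = 34
G: 255-116 = 139
B: 255-212 = 43
= RGB(34, 139, 43)


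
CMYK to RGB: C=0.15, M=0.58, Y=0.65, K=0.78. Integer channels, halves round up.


R = 255 × (1-C) × (1-K) = 255 × 0.85 × 0.22 = 47.685 → 48
G = 255 × (1-M) × (1-K) = 255 × 0.42 × 0.22 = 23.562 → 24
B = 255 × (1-Y) × (1-K) = 255 × 0.35 × 0.22 = 19.635 → 20
= RGB(48, 24, 20)


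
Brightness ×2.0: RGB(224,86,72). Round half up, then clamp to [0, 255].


Multiply each channel by 2.0, round half up, clamp to [0, 255]
R: 224×2.0 = 448 → clamp → 255
G: 86×2.0 = 172
B: 72×2.0 = 144
= RGB(255, 172, 144)


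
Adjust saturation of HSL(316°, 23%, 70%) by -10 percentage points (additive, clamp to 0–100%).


Original S = 23%
Adjustment = -10 percentage points
New S = 23 + (-10) = 13
Clamp to [0, 100] → 13
= HSL(316°, 13%, 70%)


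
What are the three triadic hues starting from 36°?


Triadic: equally spaced at 120° intervals
H1 = 36°
H2 = (36 + 120) mod 360 = 156°
H3 = (36 + 240) mod 360 = 276°
Triadic = 36°, 156°, 276°


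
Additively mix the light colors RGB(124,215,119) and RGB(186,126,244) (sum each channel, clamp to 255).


Additive: each channel = min(255, C₁+C₂)
R: 124+186 = 310 → 255
G: 215+126 = 341 → 255
B: 119+244 = 363 → 255
= RGB(255, 255, 255)


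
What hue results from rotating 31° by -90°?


New hue = (H + rotation) mod 360
New hue = (31 -90) mod 360
= -59 mod 360
= 301°


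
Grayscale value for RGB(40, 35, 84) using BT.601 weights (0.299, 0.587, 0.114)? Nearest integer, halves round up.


Gray = 0.299×R + 0.587×G + 0.114×B
Gray = 0.299×40 + 0.587×35 + 0.114×84
Gray = 11.960 + 20.545 + 9.576
Gray = 42.081 → round half up → 42
Gray = 42


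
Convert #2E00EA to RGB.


2E → 46 (R)
00 → 0 (G)
EA → 234 (B)
= RGB(46, 0, 234)


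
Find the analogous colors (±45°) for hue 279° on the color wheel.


Base hue: 279°
Left analog: (279 - 45) mod 360 = 234°
Right analog: (279 + 45) mod 360 = 324°
Analogous hues = 234° and 324°


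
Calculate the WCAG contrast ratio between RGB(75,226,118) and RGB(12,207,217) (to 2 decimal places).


Linearize each sRGB channel c=v/255: c/12.92 if c ≤ 0.04045 else ((c+0.055)/1.055)^2.4
L = 0.2126×R_lin + 0.7152×G_lin + 0.0722×B_lin
Color 1 (75,226,118):
  R=75: 75/255≈0.2941 > 0.04045 → ((0.2941+0.055)/1.055)^2.4 ≈ 0.07036
  G=226: 226/255≈0.8863 > 0.04045 → ((0.8863+0.055)/1.055)^2.4 ≈ 0.76052
  B=118: 118/255≈0.4627 > 0.04045 → ((0.4627+0.055)/1.055)^2.4 ≈ 0.18116
  L1 = 0.2126×0.07036 + 0.7152×0.76052 + 0.0722×0.18116 ≈ 0.57197
Color 2 (12,207,217):
  R=12: 12/255≈0.0471 > 0.04045 → ((0.0471+0.055)/1.055)^2.4 ≈ 0.00368
  G=207: 207/255≈0.8118 > 0.04045 → ((0.8118+0.055)/1.055)^2.4 ≈ 0.62396
  B=217: 217/255≈0.8510 > 0.04045 → ((0.8510+0.055)/1.055)^2.4 ≈ 0.69387
  L2 = 0.2126×0.00368 + 0.7152×0.62396 + 0.0722×0.69387 ≈ 0.49714
Lighter = 0.57197, Darker = 0.49714
Ratio = (L_lighter + 0.05) / (L_darker + 0.05)
Ratio = (0.57197 + 0.05) / (0.49714 + 0.05) = 0.62197 / 0.54714 ≈ 1.1368
Ratio ≈ 1.14:1


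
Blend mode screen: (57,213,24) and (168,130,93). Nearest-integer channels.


Screen: C = 255 - (255-A)×(255-B)/255, rounded to nearest integer
R: 255 - (255-57)×(255-168)/255 = 255 - 17226/255 ≈ 255 - 67.553 = 187.447 → 187
G: 255 - (255-213)×(255-130)/255 = 255 - 5250/255 ≈ 255 - 20.588 = 234.412 → 234
B: 255 - (255-24)×(255-93)/255 = 255 - 37422/255 ≈ 255 - 146.753 = 108.247 → 108
= RGB(187, 234, 108)


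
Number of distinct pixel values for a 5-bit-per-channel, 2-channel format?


Total bits = 5 bits/channel × 2 channels = 10 bits
Distinct pixel values = 2^10
= 1,024 pixel values


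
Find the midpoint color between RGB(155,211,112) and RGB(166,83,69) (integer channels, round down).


Midpoint: each channel = ⌊(C₁+C₂)/2⌋
R: ⌊(155+166)/2⌋ = 160
G: ⌊(211+83)/2⌋ = 147
B: ⌊(112+69)/2⌋ = 90
= RGB(160, 147, 90)


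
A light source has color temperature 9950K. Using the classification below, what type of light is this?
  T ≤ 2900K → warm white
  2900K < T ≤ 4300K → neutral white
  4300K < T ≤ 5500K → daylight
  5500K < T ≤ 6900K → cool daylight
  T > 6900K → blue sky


Temperature: 9950K
9950K > 6900K → blue sky
Classification: blue sky


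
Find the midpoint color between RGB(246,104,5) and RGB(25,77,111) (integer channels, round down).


Midpoint: each channel = ⌊(C₁+C₂)/2⌋
R: ⌊(246+25)/2⌋ = 135
G: ⌊(104+77)/2⌋ = 90
B: ⌊(5+111)/2⌋ = 58
= RGB(135, 90, 58)


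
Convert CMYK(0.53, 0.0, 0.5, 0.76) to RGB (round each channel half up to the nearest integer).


R = 255 × (1-C) × (1-K) = 255 × 0.47 × 0.24 = 28.764 → 29
G = 255 × (1-M) × (1-K) = 255 × 1.00 × 0.24 = 61.2 → 61
B = 255 × (1-Y) × (1-K) = 255 × 0.50 × 0.24 = 30.6 → 31
= RGB(29, 61, 31)


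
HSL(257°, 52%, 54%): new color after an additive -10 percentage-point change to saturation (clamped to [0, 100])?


Original S = 52%
Adjustment = -10 percentage points
New S = 52 + (-10) = 42
Clamp to [0, 100] → 42
= HSL(257°, 42%, 54%)


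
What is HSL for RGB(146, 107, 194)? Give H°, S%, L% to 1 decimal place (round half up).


Normalize: R'=146/255≈0.5725, G'=107/255≈0.4196, B'=194/255≈0.7608
Max=194/255, Min=107/255, Δ=Max-Min=87/255
L = (Max+Min)/2 = (194+107)/510 = 301/510 = 0.59019… → L = 59.0%
L > 0.5 → S = Δ/(2-Max-Min) = 87/(510-194-107) = 87/209 = 0.41626… → S = 41.6%
(the 1/255 factors cancel in S and H, so raw channel differences can be used)
Max is B' → H = 60 × ((R-G)/Δ + 4) = 60 × ((146-107)/87 + 4)
  39/87 + 4 = 0.4482… + 4 = 4.4482…
  H = 60 × 4.4482… = 266.896…° → H = 266.9°
= HSL(266.9°, 41.6%, 59.0%)


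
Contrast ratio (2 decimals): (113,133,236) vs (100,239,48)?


Linearize each sRGB channel c=v/255: c/12.92 if c ≤ 0.04045 else ((c+0.055)/1.055)^2.4
L = 0.2126×R_lin + 0.7152×G_lin + 0.0722×B_lin
Color 1 (113,133,236):
  R=113: 113/255≈0.4431 > 0.04045 → ((0.4431+0.055)/1.055)^2.4 ≈ 0.16513
  G=133: 133/255≈0.5216 > 0.04045 → ((0.5216+0.055)/1.055)^2.4 ≈ 0.23455
  B=236: 236/255≈0.9255 > 0.04045 → ((0.9255+0.055)/1.055)^2.4 ≈ 0.83880
  L1 = 0.2126×0.16513 + 0.7152×0.23455 + 0.0722×0.83880 ≈ 0.26342
Color 2 (100,239,48):
  R=100: 100/255≈0.3922 > 0.04045 → ((0.3922+0.055)/1.055)^2.4 ≈ 0.12744
  G=239: 239/255≈0.9373 > 0.04045 → ((0.9373+0.055)/1.055)^2.4 ≈ 0.86316
  B=48: 48/255≈0.1882 > 0.04045 → ((0.1882+0.055)/1.055)^2.4 ≈ 0.02956
  L2 = 0.2126×0.12744 + 0.7152×0.86316 + 0.0722×0.02956 ≈ 0.64656
Lighter = 0.64656, Darker = 0.26342
Ratio = (L_lighter + 0.05) / (L_darker + 0.05)
Ratio = (0.64656 + 0.05) / (0.26342 + 0.05) = 0.69656 / 0.31342 ≈ 2.2224
Ratio ≈ 2.22:1


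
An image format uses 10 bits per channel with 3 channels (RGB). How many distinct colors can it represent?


Total bits = 10 bits/channel × 3 channels = 30 bits
Distinct colors = 2^30
= 1,073,741,824 colors


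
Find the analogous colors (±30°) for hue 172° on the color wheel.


Base hue: 172°
Left analog: (172 - 30) mod 360 = 142°
Right analog: (172 + 30) mod 360 = 202°
Analogous hues = 142° and 202°


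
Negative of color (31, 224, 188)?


Invert: (255-R, 255-G, 255-B)
R: 255-31 = 224
G: 255-224 = 31
B: 255-188 = 67
= RGB(224, 31, 67)


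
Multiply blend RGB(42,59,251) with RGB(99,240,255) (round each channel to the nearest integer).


Multiply: C = A×B/255, rounded to nearest integer
R: 42×99/255 = 4158/255 ≈ 16.306 → 16
G: 59×240/255 = 14160/255 ≈ 55.529 → 56
B: 251×255/255 = 64005/255 ≈ 251.000 → 251
= RGB(16, 56, 251)


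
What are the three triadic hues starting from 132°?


Triadic: equally spaced at 120° intervals
H1 = 132°
H2 = (132 + 120) mod 360 = 252°
H3 = (132 + 240) mod 360 = 12°
Triadic = 132°, 252°, 12°


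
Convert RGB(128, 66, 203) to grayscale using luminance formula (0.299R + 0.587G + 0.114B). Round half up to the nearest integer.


Gray = 0.299×R + 0.587×G + 0.114×B
Gray = 0.299×128 + 0.587×66 + 0.114×203
Gray = 38.272 + 38.742 + 23.142
Gray = 100.156 → round half up → 100
Gray = 100


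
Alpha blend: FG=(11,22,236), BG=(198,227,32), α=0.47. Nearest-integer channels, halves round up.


C = α×F + (1-α)×B, with 1-α = 0.53
R: 0.47×11 + 0.53×198 = 5.17 + 104.94 = 110.11 → 110
G: 0.47×22 + 0.53×227 = 10.34 + 120.31 = 130.65 → 131
B: 0.47×236 + 0.53×32 = 110.92 + 16.96 = 127.88 → 128
= RGB(110, 131, 128)


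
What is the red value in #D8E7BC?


Color: #D8E7BC
R = D8 = 216
G = E7 = 231
B = BC = 188
Red = 216


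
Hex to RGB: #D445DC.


D4 → 212 (R)
45 → 69 (G)
DC → 220 (B)
= RGB(212, 69, 220)


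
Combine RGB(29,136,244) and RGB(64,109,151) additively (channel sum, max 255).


Additive: each channel = min(255, C₁+C₂)
R: 29+64 = 93 → 93
G: 136+109 = 245 → 245
B: 244+151 = 395 → 255
= RGB(93, 245, 255)


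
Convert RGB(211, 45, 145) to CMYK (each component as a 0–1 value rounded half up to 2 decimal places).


R'=211/255≈0.8275, G'=45/255≈0.1765, B'=145/255≈0.5686
K = 1 - max(R',G',B') = 1 - 211/255 = 44/255 = 0.17254… → 0.17
(1-R'-K)/(1-K) simplifies to (max-R)/max with max = 211:
C = (211-211)/211 = 0/211 = 0 → 0.00
M = (211-45)/211 = 166/211 = 0.78672… → 0.79
Y = (211-145)/211 = 66/211 = 0.31279… → 0.31
= CMYK(0.00, 0.79, 0.31, 0.17)


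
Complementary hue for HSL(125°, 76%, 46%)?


Complement = opposite side of color wheel = hue + 180°
H' = (125 + 180) mod 360 = 305°
S and L unchanged.
= HSL(305°, 76%, 46%)


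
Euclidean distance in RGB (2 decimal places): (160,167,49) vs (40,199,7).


d = √[(R₁-R₂)² + (G₁-G₂)² + (B₁-B₂)²]
d = √[(160-40)² + (167-199)² + (49-7)²]
d = √[14400 + 1024 + 1764]
d = √17188
d ≈ 131.10


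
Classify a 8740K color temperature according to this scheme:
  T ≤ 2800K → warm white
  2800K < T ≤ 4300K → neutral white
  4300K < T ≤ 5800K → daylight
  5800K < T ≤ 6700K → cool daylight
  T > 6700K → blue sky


Temperature: 8740K
8740K > 6700K → blue sky
Classification: blue sky


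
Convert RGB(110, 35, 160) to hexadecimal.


R = 110 → 6E (hex)
G = 35 → 23 (hex)
B = 160 → A0 (hex)
Hex = #6E23A0


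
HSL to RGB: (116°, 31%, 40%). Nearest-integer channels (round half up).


H=116°, S=0.31, L=0.40
C = (1-|2L-1|)×S = (1-|-0.20|)×0.31 = 0.248
H' = H/60 = 116/60 ≈ 1.9333; X = C×(1-|H' mod 2 - 1|) ≈ 0.0165
m = L - C/2 = 0.40 - 0.124 = 0.276
Sector ⌊H'⌋ = 1 → (R',G',B') = (≈0.0165, 0.248, 0.0)
RGB = ((R'+m)×255, (G'+m)×255, (B'+m)×255) = (74.596, 133.62, 70.38)
Round half up → RGB(75, 134, 70)


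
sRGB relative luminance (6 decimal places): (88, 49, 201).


Linearize each channel (sRGB transfer function): c = v/255; c_lin = c/12.92 if c ≤ 0.04045, else ((c+0.055)/1.055)^2.4
  R: 88/255 ≈ 0.345098 > 0.04045 → ((0.345098+0.055)/1.055)^2.4 ≈ 0.097587
  G: 49/255 ≈ 0.192157 > 0.04045 → ((0.192157+0.055)/1.055)^2.4 ≈ 0.030713
  B: 201/255 ≈ 0.788235 > 0.04045 → ((0.788235+0.055)/1.055)^2.4 ≈ 0.584078
R_lin = 0.097587, G_lin = 0.030713, B_lin = 0.584078
L = 0.2126×R + 0.7152×G + 0.0722×B
L = 0.2126×0.097587 + 0.7152×0.030713 + 0.0722×0.584078
L ≈ 0.084884


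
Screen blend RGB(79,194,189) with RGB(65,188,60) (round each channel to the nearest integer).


Screen: C = 255 - (255-A)×(255-B)/255, rounded to nearest integer
R: 255 - (255-79)×(255-65)/255 = 255 - 33440/255 ≈ 255 - 131.137 = 123.863 → 124
G: 255 - (255-194)×(255-188)/255 = 255 - 4087/255 ≈ 255 - 16.027 = 238.973 → 239
B: 255 - (255-189)×(255-60)/255 = 255 - 12870/255 ≈ 255 - 50.471 = 204.529 → 205
= RGB(124, 239, 205)


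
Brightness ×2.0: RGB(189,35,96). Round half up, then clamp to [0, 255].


Multiply each channel by 2.0, round half up, clamp to [0, 255]
R: 189×2.0 = 378 → clamp → 255
G: 35×2.0 = 70
B: 96×2.0 = 192
= RGB(255, 70, 192)


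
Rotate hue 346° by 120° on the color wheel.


New hue = (H + rotation) mod 360
New hue = (346 + 120) mod 360
= 466 mod 360
= 106°


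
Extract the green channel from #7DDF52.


Color: #7DDF52
R = 7D = 125
G = DF = 223
B = 52 = 82
Green = 223


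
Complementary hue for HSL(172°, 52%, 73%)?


Complement = opposite side of color wheel = hue + 180°
H' = (172 + 180) mod 360 = 352°
S and L unchanged.
= HSL(352°, 52%, 73%)


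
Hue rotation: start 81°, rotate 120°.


New hue = (H + rotation) mod 360
New hue = (81 + 120) mod 360
= 201 mod 360
= 201°


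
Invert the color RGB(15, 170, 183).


Invert: (255-R, 255-G, 255-B)
R: 255-15 = 240
G: 255-170 = 85
B: 255-183 = 72
= RGB(240, 85, 72)


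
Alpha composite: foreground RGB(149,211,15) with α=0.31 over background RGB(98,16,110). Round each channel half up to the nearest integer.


C = α×F + (1-α)×B, with 1-α = 0.69
R: 0.31×149 + 0.69×98 = 46.19 + 67.62 = 113.81 → 114
G: 0.31×211 + 0.69×16 = 65.41 + 11.04 = 76.45 → 76
B: 0.31×15 + 0.69×110 = 4.65 + 75.90 = 80.55 → 81
= RGB(114, 76, 81)


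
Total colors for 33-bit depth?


Colors = 2^bits = 2^33
= 8,589,934,592 colors


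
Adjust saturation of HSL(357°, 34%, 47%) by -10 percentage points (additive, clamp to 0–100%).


Original S = 34%
Adjustment = -10 percentage points
New S = 34 + (-10) = 24
Clamp to [0, 100] → 24
= HSL(357°, 24%, 47%)


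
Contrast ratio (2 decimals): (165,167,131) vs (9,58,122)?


Linearize each sRGB channel c=v/255: c/12.92 if c ≤ 0.04045 else ((c+0.055)/1.055)^2.4
L = 0.2126×R_lin + 0.7152×G_lin + 0.0722×B_lin
Color 1 (165,167,131):
  R=165: 165/255≈0.6471 > 0.04045 → ((0.6471+0.055)/1.055)^2.4 ≈ 0.37626
  G=167: 167/255≈0.6549 > 0.04045 → ((0.6549+0.055)/1.055)^2.4 ≈ 0.38643
  B=131: 131/255≈0.5137 > 0.04045 → ((0.5137+0.055)/1.055)^2.4 ≈ 0.22697
  L1 = 0.2126×0.37626 + 0.7152×0.38643 + 0.0722×0.22697 ≈ 0.37275
Color 2 (9,58,122):
  R=9: 9/255≈0.0353 ≤ 0.04045 → 0.0353/12.92 ≈ 0.00273
  G=58: 58/255≈0.2275 > 0.04045 → ((0.2275+0.055)/1.055)^2.4 ≈ 0.04231
  B=122: 122/255≈0.4784 > 0.04045 → ((0.4784+0.055)/1.055)^2.4 ≈ 0.19462
  L2 = 0.2126×0.00273 + 0.7152×0.04231 + 0.0722×0.19462 ≈ 0.04489
Lighter = 0.37275, Darker = 0.04489
Ratio = (L_lighter + 0.05) / (L_darker + 0.05)
Ratio = (0.37275 + 0.05) / (0.04489 + 0.05) = 0.42275 / 0.09489 ≈ 4.4551
Ratio ≈ 4.46:1


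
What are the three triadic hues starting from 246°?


Triadic: equally spaced at 120° intervals
H1 = 246°
H2 = (246 + 120) mod 360 = 6°
H3 = (246 + 240) mod 360 = 126°
Triadic = 246°, 6°, 126°


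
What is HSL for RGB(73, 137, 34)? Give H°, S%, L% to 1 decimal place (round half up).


Normalize: R'=73/255≈0.2863, G'=137/255≈0.5373, B'=34/255≈0.1333
Max=137/255, Min=34/255, Δ=Max-Min=103/255
L = (Max+Min)/2 = (137+34)/510 = 171/510 = 0.33529… → L = 33.5%
L ≤ 0.5 → S = Δ/(Max+Min) = 103/(137+34) = 103/171 = 0.60233… → S = 60.2%
(the 1/255 factors cancel in S and H, so raw channel differences can be used)
Max is G' → H = 60 × ((B-R)/Δ + 2) = 60 × ((34-73)/103 + 2)
  -39/103 + 2 = -0.3786… + 2 = 1.6213…
  H = 60 × 1.6213… = 97.281…° → H = 97.3°
= HSL(97.3°, 60.2%, 33.5%)


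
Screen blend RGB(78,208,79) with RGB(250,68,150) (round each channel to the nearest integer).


Screen: C = 255 - (255-A)×(255-B)/255, rounded to nearest integer
R: 255 - (255-78)×(255-250)/255 = 255 - 885/255 ≈ 255 - 3.471 = 251.529 → 252
G: 255 - (255-208)×(255-68)/255 = 255 - 8789/255 ≈ 255 - 34.467 = 220.533 → 221
B: 255 - (255-79)×(255-150)/255 = 255 - 18480/255 ≈ 255 - 72.471 = 182.529 → 183
= RGB(252, 221, 183)


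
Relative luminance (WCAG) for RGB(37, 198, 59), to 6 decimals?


Linearize each channel (sRGB transfer function): c = v/255; c_lin = c/12.92 if c ≤ 0.04045, else ((c+0.055)/1.055)^2.4
  R: 37/255 ≈ 0.145098 > 0.04045 → ((0.145098+0.055)/1.055)^2.4 ≈ 0.018500
  G: 198/255 ≈ 0.776471 > 0.04045 → ((0.776471+0.055)/1.055)^2.4 ≈ 0.564712
  B: 59/255 ≈ 0.231373 > 0.04045 → ((0.231373+0.055)/1.055)^2.4 ≈ 0.043735
R_lin = 0.018500, G_lin = 0.564712, B_lin = 0.043735
L = 0.2126×R + 0.7152×G + 0.0722×B
L = 0.2126×0.018500 + 0.7152×0.564712 + 0.0722×0.043735
L ≈ 0.410972


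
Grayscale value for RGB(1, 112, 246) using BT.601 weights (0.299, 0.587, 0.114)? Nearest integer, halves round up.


Gray = 0.299×R + 0.587×G + 0.114×B
Gray = 0.299×1 + 0.587×112 + 0.114×246
Gray = 0.299 + 65.744 + 28.044
Gray = 94.087 → round half up → 94
Gray = 94


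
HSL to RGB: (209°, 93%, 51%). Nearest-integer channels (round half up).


H=209°, S=0.93, L=0.51
C = (1-|2L-1|)×S = (1-|0.02|)×0.93 = 0.9114
H' = H/60 = 209/60 ≈ 3.4833; X = C×(1-|H' mod 2 - 1|) = 0.47089
m = L - C/2 = 0.51 - 0.4557 = 0.0543
Sector ⌊H'⌋ = 3 → (R',G',B') = (0.0, 0.47089, 0.9114)
RGB = ((R'+m)×255, (G'+m)×255, (B'+m)×255) = (13.8465, 133.92345, 246.2535)
Round half up → RGB(14, 134, 246)


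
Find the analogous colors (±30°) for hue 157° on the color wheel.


Base hue: 157°
Left analog: (157 - 30) mod 360 = 127°
Right analog: (157 + 30) mod 360 = 187°
Analogous hues = 127° and 187°


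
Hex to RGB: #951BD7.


95 → 149 (R)
1B → 27 (G)
D7 → 215 (B)
= RGB(149, 27, 215)


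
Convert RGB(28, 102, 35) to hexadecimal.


R = 28 → 1C (hex)
G = 102 → 66 (hex)
B = 35 → 23 (hex)
Hex = #1C6623


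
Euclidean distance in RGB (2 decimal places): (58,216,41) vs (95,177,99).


d = √[(R₁-R₂)² + (G₁-G₂)² + (B₁-B₂)²]
d = √[(58-95)² + (216-177)² + (41-99)²]
d = √[1369 + 1521 + 3364]
d = √6254
d ≈ 79.08


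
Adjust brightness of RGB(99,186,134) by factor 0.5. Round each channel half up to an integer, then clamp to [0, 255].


Multiply each channel by 0.5, round half up, clamp to [0, 255]
R: 99×0.5 = 49.5 → round → 50
G: 186×0.5 = 93
B: 134×0.5 = 67
= RGB(50, 93, 67)


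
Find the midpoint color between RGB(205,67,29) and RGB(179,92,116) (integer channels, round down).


Midpoint: each channel = ⌊(C₁+C₂)/2⌋
R: ⌊(205+179)/2⌋ = 192
G: ⌊(67+92)/2⌋ = 79
B: ⌊(29+116)/2⌋ = 72
= RGB(192, 79, 72)


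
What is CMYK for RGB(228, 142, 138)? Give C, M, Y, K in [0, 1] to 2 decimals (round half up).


R'=228/255≈0.8941, G'=142/255≈0.5569, B'=138/255≈0.5412
K = 1 - max(R',G',B') = 1 - 228/255 = 27/255 = 0.10588… → 0.11
(1-R'-K)/(1-K) simplifies to (max-R)/max with max = 228:
C = (228-228)/228 = 0/228 = 0 → 0.00
M = (228-142)/228 = 86/228 = 0.37719… → 0.38
Y = (228-138)/228 = 90/228 = 0.39473… → 0.39
= CMYK(0.00, 0.38, 0.39, 0.11)


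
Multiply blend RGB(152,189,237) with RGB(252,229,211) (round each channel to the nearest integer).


Multiply: C = A×B/255, rounded to nearest integer
R: 152×252/255 = 38304/255 ≈ 150.212 → 150
G: 189×229/255 = 43281/255 ≈ 169.729 → 170
B: 237×211/255 = 50007/255 ≈ 196.106 → 196
= RGB(150, 170, 196)


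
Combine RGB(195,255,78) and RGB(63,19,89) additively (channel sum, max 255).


Additive: each channel = min(255, C₁+C₂)
R: 195+63 = 258 → 255
G: 255+19 = 274 → 255
B: 78+89 = 167 → 167
= RGB(255, 255, 167)


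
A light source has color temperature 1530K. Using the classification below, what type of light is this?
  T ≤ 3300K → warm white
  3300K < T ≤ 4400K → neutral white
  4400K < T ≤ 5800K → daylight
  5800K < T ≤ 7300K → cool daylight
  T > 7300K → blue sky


Temperature: 1530K
1530K ≤ 3300K → warm white
Classification: warm white


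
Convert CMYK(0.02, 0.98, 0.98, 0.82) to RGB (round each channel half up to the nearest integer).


R = 255 × (1-C) × (1-K) = 255 × 0.98 × 0.18 = 44.982 → 45
G = 255 × (1-M) × (1-K) = 255 × 0.02 × 0.18 = 0.918 → 1
B = 255 × (1-Y) × (1-K) = 255 × 0.02 × 0.18 = 0.918 → 1
= RGB(45, 1, 1)


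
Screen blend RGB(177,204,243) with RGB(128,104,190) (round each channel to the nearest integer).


Screen: C = 255 - (255-A)×(255-B)/255, rounded to nearest integer
R: 255 - (255-177)×(255-128)/255 = 255 - 9906/255 ≈ 255 - 38.847 = 216.153 → 216
G: 255 - (255-204)×(255-104)/255 = 255 - 7701/255 ≈ 255 - 30.200 = 224.800 → 225
B: 255 - (255-243)×(255-190)/255 = 255 - 780/255 ≈ 255 - 3.059 = 251.941 → 252
= RGB(216, 225, 252)


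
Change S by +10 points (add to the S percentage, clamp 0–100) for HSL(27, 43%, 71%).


Original S = 43%
Adjustment = +10 percentage points
New S = 43 + (10) = 53
Clamp to [0, 100] → 53
= HSL(27°, 53%, 71%)


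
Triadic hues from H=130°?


Triadic: equally spaced at 120° intervals
H1 = 130°
H2 = (130 + 120) mod 360 = 250°
H3 = (130 + 240) mod 360 = 10°
Triadic = 130°, 250°, 10°


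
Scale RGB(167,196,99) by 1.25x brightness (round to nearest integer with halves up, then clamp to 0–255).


Multiply each channel by 1.25, round half up, clamp to [0, 255]
R: 167×1.25 = 208.75 → round → 209
G: 196×1.25 = 245
B: 99×1.25 = 123.75 → round → 124
= RGB(209, 245, 124)


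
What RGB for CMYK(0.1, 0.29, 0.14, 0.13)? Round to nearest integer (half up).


R = 255 × (1-C) × (1-K) = 255 × 0.90 × 0.87 = 199.665 → 200
G = 255 × (1-M) × (1-K) = 255 × 0.71 × 0.87 = 157.5135 → 158
B = 255 × (1-Y) × (1-K) = 255 × 0.86 × 0.87 = 190.791 → 191
= RGB(200, 158, 191)


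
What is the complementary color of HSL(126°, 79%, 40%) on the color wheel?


Complement = opposite side of color wheel = hue + 180°
H' = (126 + 180) mod 360 = 306°
S and L unchanged.
= HSL(306°, 79%, 40%)


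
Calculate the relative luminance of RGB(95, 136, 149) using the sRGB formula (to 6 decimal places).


Linearize each channel (sRGB transfer function): c = v/255; c_lin = c/12.92 if c ≤ 0.04045, else ((c+0.055)/1.055)^2.4
  R: 95/255 ≈ 0.372549 > 0.04045 → ((0.372549+0.055)/1.055)^2.4 ≈ 0.114435
  G: 136/255 ≈ 0.533333 > 0.04045 → ((0.533333+0.055)/1.055)^2.4 ≈ 0.246201
  B: 149/255 ≈ 0.584314 > 0.04045 → ((0.584314+0.055)/1.055)^2.4 ≈ 0.300544
R_lin = 0.114435, G_lin = 0.246201, B_lin = 0.300544
L = 0.2126×R + 0.7152×G + 0.0722×B
L = 0.2126×0.114435 + 0.7152×0.246201 + 0.0722×0.300544
L ≈ 0.222111


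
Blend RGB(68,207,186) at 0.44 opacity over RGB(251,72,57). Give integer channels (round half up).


C = α×F + (1-α)×B, with 1-α = 0.56
R: 0.44×68 + 0.56×251 = 29.92 + 140.56 = 170.48 → 170
G: 0.44×207 + 0.56×72 = 91.08 + 40.32 = 131.40 → 131
B: 0.44×186 + 0.56×57 = 81.84 + 31.92 = 113.76 → 114
= RGB(170, 131, 114)


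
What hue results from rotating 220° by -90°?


New hue = (H + rotation) mod 360
New hue = (220 -90) mod 360
= 130 mod 360
= 130°


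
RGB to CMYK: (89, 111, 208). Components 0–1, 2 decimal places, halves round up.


R'=89/255≈0.3490, G'=111/255≈0.4353, B'=208/255≈0.8157
K = 1 - max(R',G',B') = 1 - 208/255 = 47/255 = 0.18431… → 0.18
(1-R'-K)/(1-K) simplifies to (max-R)/max with max = 208:
C = (208-89)/208 = 119/208 = 0.57211… → 0.57
M = (208-111)/208 = 97/208 = 0.46634… → 0.47
Y = (208-208)/208 = 0/208 = 0 → 0.00
= CMYK(0.57, 0.47, 0.00, 0.18)


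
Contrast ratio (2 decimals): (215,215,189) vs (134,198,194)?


Linearize each sRGB channel c=v/255: c/12.92 if c ≤ 0.04045 else ((c+0.055)/1.055)^2.4
L = 0.2126×R_lin + 0.7152×G_lin + 0.0722×B_lin
Color 1 (215,215,189):
  R=215: 215/255≈0.8431 > 0.04045 → ((0.8431+0.055)/1.055)^2.4 ≈ 0.67954
  G=215: 215/255≈0.8431 > 0.04045 → ((0.8431+0.055)/1.055)^2.4 ≈ 0.67954
  B=189: 189/255≈0.7412 > 0.04045 → ((0.7412+0.055)/1.055)^2.4 ≈ 0.50888
  L1 = 0.2126×0.67954 + 0.7152×0.67954 + 0.0722×0.50888 ≈ 0.66722
Color 2 (134,198,194):
  R=134: 134/255≈0.5255 > 0.04045 → ((0.5255+0.055)/1.055)^2.4 ≈ 0.23840
  G=198: 198/255≈0.7765 > 0.04045 → ((0.7765+0.055)/1.055)^2.4 ≈ 0.56471
  B=194: 194/255≈0.7608 > 0.04045 → ((0.7608+0.055)/1.055)^2.4 ≈ 0.53948
  L2 = 0.2126×0.23840 + 0.7152×0.56471 + 0.0722×0.53948 ≈ 0.49352
Lighter = 0.66722, Darker = 0.49352
Ratio = (L_lighter + 0.05) / (L_darker + 0.05)
Ratio = (0.66722 + 0.05) / (0.49352 + 0.05) = 0.71722 / 0.54352 ≈ 1.3196
Ratio ≈ 1.32:1


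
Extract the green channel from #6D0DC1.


Color: #6D0DC1
R = 6D = 109
G = 0D = 13
B = C1 = 193
Green = 13


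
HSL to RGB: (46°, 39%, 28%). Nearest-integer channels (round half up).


H=46°, S=0.39, L=0.28
C = (1-|2L-1|)×S = (1-|-0.44|)×0.39 = 0.2184
H' = H/60 = 46/60 ≈ 0.7667; X = C×(1-|H' mod 2 - 1|) = 0.16744
m = L - C/2 = 0.28 - 0.1092 = 0.1708
Sector ⌊H'⌋ = 0 → (R',G',B') = (0.2184, 0.16744, 0.0)
RGB = ((R'+m)×255, (G'+m)×255, (B'+m)×255) = (99.246, 86.2512, 43.554)
Round half up → RGB(99, 86, 44)


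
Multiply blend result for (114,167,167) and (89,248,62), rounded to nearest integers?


Multiply: C = A×B/255, rounded to nearest integer
R: 114×89/255 = 10146/255 ≈ 39.788 → 40
G: 167×248/255 = 41416/255 ≈ 162.416 → 162
B: 167×62/255 = 10354/255 ≈ 40.604 → 41
= RGB(40, 162, 41)


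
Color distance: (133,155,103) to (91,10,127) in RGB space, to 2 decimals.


d = √[(R₁-R₂)² + (G₁-G₂)² + (B₁-B₂)²]
d = √[(133-91)² + (155-10)² + (103-127)²]
d = √[1764 + 21025 + 576]
d = √23365
d ≈ 152.86


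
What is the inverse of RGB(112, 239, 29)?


Invert: (255-R, 255-G, 255-B)
R: 255-112 = 143
G: 255-239 = 16
B: 255-29 = 226
= RGB(143, 16, 226)


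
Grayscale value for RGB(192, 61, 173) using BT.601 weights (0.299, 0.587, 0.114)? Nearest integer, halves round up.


Gray = 0.299×R + 0.587×G + 0.114×B
Gray = 0.299×192 + 0.587×61 + 0.114×173
Gray = 57.408 + 35.807 + 19.722
Gray = 112.937 → round half up → 113
Gray = 113


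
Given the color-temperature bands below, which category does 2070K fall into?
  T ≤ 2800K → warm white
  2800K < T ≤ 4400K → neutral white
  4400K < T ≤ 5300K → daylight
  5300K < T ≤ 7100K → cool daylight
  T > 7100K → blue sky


Temperature: 2070K
2070K ≤ 2800K → warm white
Classification: warm white


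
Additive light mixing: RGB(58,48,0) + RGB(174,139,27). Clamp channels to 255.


Additive: each channel = min(255, C₁+C₂)
R: 58+174 = 232 → 232
G: 48+139 = 187 → 187
B: 0+27 = 27 → 27
= RGB(232, 187, 27)


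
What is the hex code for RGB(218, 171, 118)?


R = 218 → DA (hex)
G = 171 → AB (hex)
B = 118 → 76 (hex)
Hex = #DAAB76


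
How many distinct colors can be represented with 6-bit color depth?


Colors = 2^bits = 2^6
= 64 colors


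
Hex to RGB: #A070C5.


A0 → 160 (R)
70 → 112 (G)
C5 → 197 (B)
= RGB(160, 112, 197)


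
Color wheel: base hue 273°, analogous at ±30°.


Base hue: 273°
Left analog: (273 - 30) mod 360 = 243°
Right analog: (273 + 30) mod 360 = 303°
Analogous hues = 243° and 303°


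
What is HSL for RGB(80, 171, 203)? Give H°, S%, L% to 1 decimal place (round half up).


Normalize: R'=80/255≈0.3137, G'=171/255≈0.6706, B'=203/255≈0.7961
Max=203/255, Min=80/255, Δ=Max-Min=123/255
L = (Max+Min)/2 = (203+80)/510 = 283/510 = 0.55490… → L = 55.5%
L > 0.5 → S = Δ/(2-Max-Min) = 123/(510-203-80) = 123/227 = 0.54185… → S = 54.2%
(the 1/255 factors cancel in S and H, so raw channel differences can be used)
Max is B' → H = 60 × ((R-G)/Δ + 4) = 60 × ((80-171)/123 + 4)
  -91/123 + 4 = -0.7398… + 4 = 3.2601…
  H = 60 × 3.2601… = 195.609…° → H = 195.6°
= HSL(195.6°, 54.2%, 55.5%)


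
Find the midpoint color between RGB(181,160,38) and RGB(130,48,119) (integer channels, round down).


Midpoint: each channel = ⌊(C₁+C₂)/2⌋
R: ⌊(181+130)/2⌋ = 155
G: ⌊(160+48)/2⌋ = 104
B: ⌊(38+119)/2⌋ = 78
= RGB(155, 104, 78)


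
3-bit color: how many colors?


Colors = 2^bits = 2^3
= 8 colors


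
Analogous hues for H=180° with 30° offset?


Base hue: 180°
Left analog: (180 - 30) mod 360 = 150°
Right analog: (180 + 30) mod 360 = 210°
Analogous hues = 150° and 210°


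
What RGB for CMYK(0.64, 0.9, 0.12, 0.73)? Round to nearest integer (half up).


R = 255 × (1-C) × (1-K) = 255 × 0.36 × 0.27 = 24.786 → 25
G = 255 × (1-M) × (1-K) = 255 × 0.10 × 0.27 = 6.885 → 7
B = 255 × (1-Y) × (1-K) = 255 × 0.88 × 0.27 = 60.588 → 61
= RGB(25, 7, 61)


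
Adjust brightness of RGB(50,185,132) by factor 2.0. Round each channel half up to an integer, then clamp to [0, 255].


Multiply each channel by 2.0, round half up, clamp to [0, 255]
R: 50×2.0 = 100
G: 185×2.0 = 370 → clamp → 255
B: 132×2.0 = 264 → clamp → 255
= RGB(100, 255, 255)


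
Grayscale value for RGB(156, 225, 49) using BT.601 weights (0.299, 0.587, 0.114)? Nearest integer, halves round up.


Gray = 0.299×R + 0.587×G + 0.114×B
Gray = 0.299×156 + 0.587×225 + 0.114×49
Gray = 46.644 + 132.075 + 5.586
Gray = 184.305 → round half up → 184
Gray = 184


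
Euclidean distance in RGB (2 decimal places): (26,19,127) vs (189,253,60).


d = √[(R₁-R₂)² + (G₁-G₂)² + (B₁-B₂)²]
d = √[(26-189)² + (19-253)² + (127-60)²]
d = √[26569 + 54756 + 4489]
d = √85814
d ≈ 292.94


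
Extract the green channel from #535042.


Color: #535042
R = 53 = 83
G = 50 = 80
B = 42 = 66
Green = 80


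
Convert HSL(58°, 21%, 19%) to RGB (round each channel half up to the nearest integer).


H=58°, S=0.21, L=0.19
C = (1-|2L-1|)×S = (1-|-0.62|)×0.21 = 0.0798
H' = H/60 = 58/60 ≈ 0.9667; X = C×(1-|H' mod 2 - 1|) = 0.07714
m = L - C/2 = 0.19 - 0.0399 = 0.1501
Sector ⌊H'⌋ = 0 → (R',G',B') = (0.0798, 0.07714, 0.0)
RGB = ((R'+m)×255, (G'+m)×255, (B'+m)×255) = (58.6245, 57.9462, 38.2755)
Round half up → RGB(59, 58, 38)


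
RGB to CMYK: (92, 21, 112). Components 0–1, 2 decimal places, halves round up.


R'=92/255≈0.3608, G'=21/255≈0.0824, B'=112/255≈0.4392
K = 1 - max(R',G',B') = 1 - 112/255 = 143/255 = 0.56078… → 0.56
(1-R'-K)/(1-K) simplifies to (max-R)/max with max = 112:
C = (112-92)/112 = 20/112 = 0.17857… → 0.18
M = (112-21)/112 = 91/112 = 0.8125 → 0.81
Y = (112-112)/112 = 0/112 = 0 → 0.00
= CMYK(0.18, 0.81, 0.00, 0.56)


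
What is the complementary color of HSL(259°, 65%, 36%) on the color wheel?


Complement = opposite side of color wheel = hue + 180°
H' = (259 + 180) mod 360 = 79°
S and L unchanged.
= HSL(79°, 65%, 36%)


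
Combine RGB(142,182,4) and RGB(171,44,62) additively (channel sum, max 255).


Additive: each channel = min(255, C₁+C₂)
R: 142+171 = 313 → 255
G: 182+44 = 226 → 226
B: 4+62 = 66 → 66
= RGB(255, 226, 66)


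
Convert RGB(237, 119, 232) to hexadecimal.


R = 237 → ED (hex)
G = 119 → 77 (hex)
B = 232 → E8 (hex)
Hex = #ED77E8


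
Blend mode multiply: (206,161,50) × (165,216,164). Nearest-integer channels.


Multiply: C = A×B/255, rounded to nearest integer
R: 206×165/255 = 33990/255 ≈ 133.294 → 133
G: 161×216/255 = 34776/255 ≈ 136.376 → 136
B: 50×164/255 = 8200/255 ≈ 32.157 → 32
= RGB(133, 136, 32)


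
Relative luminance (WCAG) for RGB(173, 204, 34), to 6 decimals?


Linearize each channel (sRGB transfer function): c = v/255; c_lin = c/12.92 if c ≤ 0.04045, else ((c+0.055)/1.055)^2.4
  R: 173/255 ≈ 0.678431 > 0.04045 → ((0.678431+0.055)/1.055)^2.4 ≈ 0.417885
  G: 204/255 ≈ 0.800000 > 0.04045 → ((0.800000+0.055)/1.055)^2.4 ≈ 0.603827
  B: 34/255 ≈ 0.133333 > 0.04045 → ((0.133333+0.055)/1.055)^2.4 ≈ 0.015996
R_lin = 0.417885, G_lin = 0.603827, B_lin = 0.015996
L = 0.2126×R + 0.7152×G + 0.0722×B
L = 0.2126×0.417885 + 0.7152×0.603827 + 0.0722×0.015996
L ≈ 0.521855


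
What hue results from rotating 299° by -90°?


New hue = (H + rotation) mod 360
New hue = (299 -90) mod 360
= 209 mod 360
= 209°


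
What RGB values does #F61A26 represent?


F6 → 246 (R)
1A → 26 (G)
26 → 38 (B)
= RGB(246, 26, 38)


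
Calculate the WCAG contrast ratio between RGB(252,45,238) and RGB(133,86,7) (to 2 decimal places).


Linearize each sRGB channel c=v/255: c/12.92 if c ≤ 0.04045 else ((c+0.055)/1.055)^2.4
L = 0.2126×R_lin + 0.7152×G_lin + 0.0722×B_lin
Color 1 (252,45,238):
  R=252: 252/255≈0.9882 > 0.04045 → ((0.9882+0.055)/1.055)^2.4 ≈ 0.97345
  G=45: 45/255≈0.1765 > 0.04045 → ((0.1765+0.055)/1.055)^2.4 ≈ 0.02624
  B=238: 238/255≈0.9333 > 0.04045 → ((0.9333+0.055)/1.055)^2.4 ≈ 0.85499
  L1 = 0.2126×0.97345 + 0.7152×0.02624 + 0.0722×0.85499 ≈ 0.28745
Color 2 (133,86,7):
  R=133: 133/255≈0.5216 > 0.04045 → ((0.5216+0.055)/1.055)^2.4 ≈ 0.23455
  G=86: 86/255≈0.3373 > 0.04045 → ((0.3373+0.055)/1.055)^2.4 ≈ 0.09306
  B=7: 7/255≈0.0275 ≤ 0.04045 → 0.0275/12.92 ≈ 0.00212
  L2 = 0.2126×0.23455 + 0.7152×0.09306 + 0.0722×0.00212 ≈ 0.11657
Lighter = 0.28745, Darker = 0.11657
Ratio = (L_lighter + 0.05) / (L_darker + 0.05)
Ratio = (0.28745 + 0.05) / (0.11657 + 0.05) = 0.33745 / 0.16657 ≈ 2.0258
Ratio ≈ 2.03:1


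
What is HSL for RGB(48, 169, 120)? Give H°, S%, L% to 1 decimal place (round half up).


Normalize: R'=48/255≈0.1882, G'=169/255≈0.6627, B'=120/255≈0.4706
Max=169/255, Min=48/255, Δ=Max-Min=121/255
L = (Max+Min)/2 = (169+48)/510 = 217/510 = 0.42549… → L = 42.5%
L ≤ 0.5 → S = Δ/(Max+Min) = 121/(169+48) = 121/217 = 0.55760… → S = 55.8%
(the 1/255 factors cancel in S and H, so raw channel differences can be used)
Max is G' → H = 60 × ((B-R)/Δ + 2) = 60 × ((120-48)/121 + 2)
  72/121 + 2 = 0.5950… + 2 = 2.5950…
  H = 60 × 2.5950… = 155.702…° → H = 155.7°
= HSL(155.7°, 55.8%, 42.5%)


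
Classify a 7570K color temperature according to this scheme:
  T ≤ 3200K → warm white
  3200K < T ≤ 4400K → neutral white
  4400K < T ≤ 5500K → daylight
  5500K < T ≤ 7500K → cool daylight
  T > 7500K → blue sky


Temperature: 7570K
7570K > 7500K → blue sky
Classification: blue sky


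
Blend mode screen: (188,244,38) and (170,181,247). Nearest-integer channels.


Screen: C = 255 - (255-A)×(255-B)/255, rounded to nearest integer
R: 255 - (255-188)×(255-170)/255 = 255 - 5695/255 ≈ 255 - 22.333 = 232.667 → 233
G: 255 - (255-244)×(255-181)/255 = 255 - 814/255 ≈ 255 - 3.192 = 251.808 → 252
B: 255 - (255-38)×(255-247)/255 = 255 - 1736/255 ≈ 255 - 6.808 = 248.192 → 248
= RGB(233, 252, 248)


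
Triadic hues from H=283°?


Triadic: equally spaced at 120° intervals
H1 = 283°
H2 = (283 + 120) mod 360 = 43°
H3 = (283 + 240) mod 360 = 163°
Triadic = 283°, 43°, 163°


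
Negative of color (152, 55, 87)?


Invert: (255-R, 255-G, 255-B)
R: 255-152 = 103
G: 255-55 = 200
B: 255-87 = 168
= RGB(103, 200, 168)


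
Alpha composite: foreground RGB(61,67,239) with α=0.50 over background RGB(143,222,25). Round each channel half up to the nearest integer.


C = α×F + (1-α)×B, with 1-α = 0.50
R: 0.50×61 + 0.50×143 = 30.50 + 71.50 = 102.00 → 102
G: 0.50×67 + 0.50×222 = 33.50 + 111.00 = 144.50 → 145
B: 0.50×239 + 0.50×25 = 119.50 + 12.50 = 132.00 → 132
= RGB(102, 145, 132)


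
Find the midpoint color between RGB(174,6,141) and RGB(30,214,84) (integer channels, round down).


Midpoint: each channel = ⌊(C₁+C₂)/2⌋
R: ⌊(174+30)/2⌋ = 102
G: ⌊(6+214)/2⌋ = 110
B: ⌊(141+84)/2⌋ = 112
= RGB(102, 110, 112)


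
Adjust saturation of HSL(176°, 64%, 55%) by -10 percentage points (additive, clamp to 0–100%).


Original S = 64%
Adjustment = -10 percentage points
New S = 64 + (-10) = 54
Clamp to [0, 100] → 54
= HSL(176°, 54%, 55%)


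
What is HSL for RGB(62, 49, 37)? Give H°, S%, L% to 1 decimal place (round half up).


Normalize: R'=62/255≈0.2431, G'=49/255≈0.1922, B'=37/255≈0.1451
Max=62/255, Min=37/255, Δ=Max-Min=25/255
L = (Max+Min)/2 = (62+37)/510 = 99/510 = 0.19411… → L = 19.4%
L ≤ 0.5 → S = Δ/(Max+Min) = 25/(62+37) = 25/99 = 0.25252… → S = 25.3%
(the 1/255 factors cancel in S and H, so raw channel differences can be used)
Max is R' → H = 60 × (((G-B)/Δ) mod 6) = 60 × (((49-37)/25) mod 6)
  12/25 = 0.48
  H = 60 × 0.48 = 28.8° → H = 28.8°
= HSL(28.8°, 25.3%, 19.4%)


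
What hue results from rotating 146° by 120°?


New hue = (H + rotation) mod 360
New hue = (146 + 120) mod 360
= 266 mod 360
= 266°


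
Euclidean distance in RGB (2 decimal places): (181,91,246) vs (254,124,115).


d = √[(R₁-R₂)² + (G₁-G₂)² + (B₁-B₂)²]
d = √[(181-254)² + (91-124)² + (246-115)²]
d = √[5329 + 1089 + 17161]
d = √23579
d ≈ 153.55


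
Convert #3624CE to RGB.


36 → 54 (R)
24 → 36 (G)
CE → 206 (B)
= RGB(54, 36, 206)


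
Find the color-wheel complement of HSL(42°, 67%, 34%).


Complement = opposite side of color wheel = hue + 180°
H' = (42 + 180) mod 360 = 222°
S and L unchanged.
= HSL(222°, 67%, 34%)


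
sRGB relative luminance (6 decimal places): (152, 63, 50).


Linearize each channel (sRGB transfer function): c = v/255; c_lin = c/12.92 if c ≤ 0.04045, else ((c+0.055)/1.055)^2.4
  R: 152/255 ≈ 0.596078 > 0.04045 → ((0.596078+0.055)/1.055)^2.4 ≈ 0.313989
  G: 63/255 ≈ 0.247059 > 0.04045 → ((0.247059+0.055)/1.055)^2.4 ≈ 0.049707
  B: 50/255 ≈ 0.196078 > 0.04045 → ((0.196078+0.055)/1.055)^2.4 ≈ 0.031896
R_lin = 0.313989, G_lin = 0.049707, B_lin = 0.031896
L = 0.2126×R + 0.7152×G + 0.0722×B
L = 0.2126×0.313989 + 0.7152×0.049707 + 0.0722×0.031896
L ≈ 0.104607


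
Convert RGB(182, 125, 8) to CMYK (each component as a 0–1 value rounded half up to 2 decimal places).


R'=182/255≈0.7137, G'=125/255≈0.4902, B'=8/255≈0.0314
K = 1 - max(R',G',B') = 1 - 182/255 = 73/255 = 0.28627… → 0.29
(1-R'-K)/(1-K) simplifies to (max-R)/max with max = 182:
C = (182-182)/182 = 0/182 = 0 → 0.00
M = (182-125)/182 = 57/182 = 0.31318… → 0.31
Y = (182-8)/182 = 174/182 = 0.95604… → 0.96
= CMYK(0.00, 0.31, 0.96, 0.29)


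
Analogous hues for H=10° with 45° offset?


Base hue: 10°
Left analog: (10 - 45) mod 360 = 325°
Right analog: (10 + 45) mod 360 = 55°
Analogous hues = 325° and 55°


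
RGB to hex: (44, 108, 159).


R = 44 → 2C (hex)
G = 108 → 6C (hex)
B = 159 → 9F (hex)
Hex = #2C6C9F


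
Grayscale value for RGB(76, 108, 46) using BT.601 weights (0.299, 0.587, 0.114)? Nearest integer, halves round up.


Gray = 0.299×R + 0.587×G + 0.114×B
Gray = 0.299×76 + 0.587×108 + 0.114×46
Gray = 22.724 + 63.396 + 5.244
Gray = 91.364 → round half up → 91
Gray = 91


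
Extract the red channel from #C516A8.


Color: #C516A8
R = C5 = 197
G = 16 = 22
B = A8 = 168
Red = 197


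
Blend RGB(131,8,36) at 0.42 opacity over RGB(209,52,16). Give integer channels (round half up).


C = α×F + (1-α)×B, with 1-α = 0.58
R: 0.42×131 + 0.58×209 = 55.02 + 121.22 = 176.24 → 176
G: 0.42×8 + 0.58×52 = 3.36 + 30.16 = 33.52 → 34
B: 0.42×36 + 0.58×16 = 15.12 + 9.28 = 24.40 → 24
= RGB(176, 34, 24)


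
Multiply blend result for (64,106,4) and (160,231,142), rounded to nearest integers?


Multiply: C = A×B/255, rounded to nearest integer
R: 64×160/255 = 10240/255 ≈ 40.157 → 40
G: 106×231/255 = 24486/255 ≈ 96.024 → 96
B: 4×142/255 = 568/255 ≈ 2.227 → 2
= RGB(40, 96, 2)


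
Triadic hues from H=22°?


Triadic: equally spaced at 120° intervals
H1 = 22°
H2 = (22 + 120) mod 360 = 142°
H3 = (22 + 240) mod 360 = 262°
Triadic = 22°, 142°, 262°
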